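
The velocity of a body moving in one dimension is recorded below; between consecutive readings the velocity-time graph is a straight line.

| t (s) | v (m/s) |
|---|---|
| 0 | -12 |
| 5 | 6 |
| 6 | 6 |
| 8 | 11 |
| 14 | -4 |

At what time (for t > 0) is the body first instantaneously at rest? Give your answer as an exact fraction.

v changes sign on 0–5 s (from -12 to 6); the graph is linear there, so v = 0 at t = 0 + (12)·(5 − 0)/(6 − -12) = 10/3 s.

t = 10/3 s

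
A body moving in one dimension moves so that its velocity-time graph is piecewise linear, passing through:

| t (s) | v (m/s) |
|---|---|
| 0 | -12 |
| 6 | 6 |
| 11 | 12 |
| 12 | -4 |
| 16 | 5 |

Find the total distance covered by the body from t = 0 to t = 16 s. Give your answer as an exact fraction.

Distance (not displacement) is the total path length: add the absolute areas under v-t.
0–6 s: v = 0 at t = 4 s; triangle areas 24 + 6 = 30 m
6–11 s: |½(6 + 12)(5)| = 45 m
11–12 s: v = 0 at t = 11.75 s; triangle areas 4.5 + 0.5 = 5 m
12–16 s: v = 0 at t = 124/9 s; triangle areas 32/9 + 50/9 = 82/9 m
Total distance = 802/9 m

802/9 m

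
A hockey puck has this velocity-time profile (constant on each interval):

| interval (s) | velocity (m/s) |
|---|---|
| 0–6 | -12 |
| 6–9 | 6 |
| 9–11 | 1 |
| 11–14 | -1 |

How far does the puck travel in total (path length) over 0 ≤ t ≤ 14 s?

95 m

Total distance travelled is ∫|v| dt — sum the magnitudes of each area piece.
0–6 s: |-12| × 6 = 72 m
6–9 s: |6| × 3 = 18 m
9–11 s: |1| × 2 = 2 m
11–14 s: |-1| × 3 = 3 m
Total distance = 95 m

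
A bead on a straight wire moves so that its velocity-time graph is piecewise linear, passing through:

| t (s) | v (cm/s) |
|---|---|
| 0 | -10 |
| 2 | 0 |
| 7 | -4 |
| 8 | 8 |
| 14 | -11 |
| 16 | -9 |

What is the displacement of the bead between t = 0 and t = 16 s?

-47 cm

Displacement is the signed area under the v-t curve.
0–2 s: ½(-10 + 0)(2) = -10 cm
2–7 s: ½(0 + -4)(5) = -10 cm
7–8 s: ½(-4 + 8)(1) = 2 cm
8–14 s: ½(8 + -11)(6) = -9 cm
14–16 s: ½(-11 + -9)(2) = -20 cm
Net displacement = -47 cm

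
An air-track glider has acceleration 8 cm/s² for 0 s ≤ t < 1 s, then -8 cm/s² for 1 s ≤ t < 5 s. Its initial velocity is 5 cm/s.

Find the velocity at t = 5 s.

-19 cm/s

Δv equals the area under the a-t graph; then v = v₀ + Δv.
0–1 s: 8 × 1 = 8 cm/s
1–5 s: -8 × 4 = -32 cm/s
Δv = -24 cm/s, so v(5) = 5 + (-24) = -19 cm/s.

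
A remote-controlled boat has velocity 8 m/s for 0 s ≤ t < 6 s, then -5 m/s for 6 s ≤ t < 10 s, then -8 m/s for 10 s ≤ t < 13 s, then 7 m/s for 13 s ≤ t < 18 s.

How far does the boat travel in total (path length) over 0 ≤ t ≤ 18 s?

127 m

Total distance travelled is ∫|v| dt — sum the magnitudes of each area piece.
0–6 s: |8| × 6 = 48 m
6–10 s: |-5| × 4 = 20 m
10–13 s: |-8| × 3 = 24 m
13–18 s: |7| × 5 = 35 m
Total distance = 127 m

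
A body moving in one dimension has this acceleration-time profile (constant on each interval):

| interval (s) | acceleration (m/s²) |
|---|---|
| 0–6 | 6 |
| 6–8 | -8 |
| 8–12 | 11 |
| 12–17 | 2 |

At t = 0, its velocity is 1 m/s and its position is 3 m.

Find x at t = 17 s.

On each constant-a segment, Δv = aΔt and Δx = v₀Δt + ½aΔt²; chain segment to segment.
0–6 s: v starts 1 m/s; Δx = 1·6 + ½·6·6² = 114 m; v ends 37 m/s.
6–8 s: v starts 37 m/s; Δx = 37·2 + ½·-8·2² = 58 m; v ends 21 m/s.
8–12 s: v starts 21 m/s; Δx = 21·4 + ½·11·4² = 172 m; v ends 65 m/s.
12–17 s: v starts 65 m/s; Δx = 65·5 + ½·2·5² = 350 m; v ends 75 m/s.
x(17) = 3 + Σ Δx = 697 m.

697 m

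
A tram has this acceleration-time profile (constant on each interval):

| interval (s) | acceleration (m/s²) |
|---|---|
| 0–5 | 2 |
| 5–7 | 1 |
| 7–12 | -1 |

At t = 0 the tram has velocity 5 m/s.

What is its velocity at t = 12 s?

Δv equals the area under the a-t graph; then v = v₀ + Δv.
0–5 s: 2 × 5 = 10 m/s
5–7 s: 1 × 2 = 2 m/s
7–12 s: -1 × 5 = -5 m/s
Δv = 7 m/s, so v(12) = 5 + (7) = 12 m/s.

12 m/s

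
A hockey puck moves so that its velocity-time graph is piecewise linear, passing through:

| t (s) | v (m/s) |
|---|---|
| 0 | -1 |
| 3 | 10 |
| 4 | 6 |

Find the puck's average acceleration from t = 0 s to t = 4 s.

1.75 m/s²

Average acceleration = Δv/Δt = (6 − -1)/(4 − 0) = 1.75 m/s².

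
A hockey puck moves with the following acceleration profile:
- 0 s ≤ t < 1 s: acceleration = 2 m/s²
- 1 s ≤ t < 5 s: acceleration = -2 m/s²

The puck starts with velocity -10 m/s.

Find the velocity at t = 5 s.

-16 m/s

Δv equals the area under the a-t graph; then v = v₀ + Δv.
0–1 s: 2 × 1 = 2 m/s
1–5 s: -2 × 4 = -8 m/s
Δv = -6 m/s, so v(5) = -10 + (-6) = -16 m/s.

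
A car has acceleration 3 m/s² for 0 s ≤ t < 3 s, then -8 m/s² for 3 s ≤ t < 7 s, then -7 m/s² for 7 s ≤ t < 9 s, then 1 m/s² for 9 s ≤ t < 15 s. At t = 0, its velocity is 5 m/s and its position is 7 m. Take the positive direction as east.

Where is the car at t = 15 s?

On each constant-a segment, Δv = aΔt and Δx = v₀Δt + ½aΔt²; chain segment to segment.
0–3 s: v starts 5 m/s; Δx = 5·3 + ½·3·3² = 28.5 m; v ends 14 m/s.
3–7 s: v starts 14 m/s; Δx = 14·4 + ½·-8·4² = -8 m; v ends -18 m/s.
7–9 s: v starts -18 m/s; Δx = -18·2 + ½·-7·2² = -50 m; v ends -32 m/s.
9–15 s: v starts -32 m/s; Δx = -32·6 + ½·1·6² = -174 m; v ends -26 m/s.
x(15) = 7 + Σ Δx = -196.5 m.

-196.5 m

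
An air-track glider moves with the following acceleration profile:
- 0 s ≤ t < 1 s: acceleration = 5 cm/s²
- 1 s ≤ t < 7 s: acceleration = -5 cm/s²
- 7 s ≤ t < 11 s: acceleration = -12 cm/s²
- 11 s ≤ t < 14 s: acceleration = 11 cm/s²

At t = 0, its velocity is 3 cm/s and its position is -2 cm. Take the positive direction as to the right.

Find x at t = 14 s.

On each constant-a segment, Δv = aΔt and Δx = v₀Δt + ½aΔt²; chain segment to segment.
0–1 s: v starts 3 cm/s; Δx = 3·1 + ½·5·1² = 5.5 cm; v ends 8 cm/s.
1–7 s: v starts 8 cm/s; Δx = 8·6 + ½·-5·6² = -42 cm; v ends -22 cm/s.
7–11 s: v starts -22 cm/s; Δx = -22·4 + ½·-12·4² = -184 cm; v ends -70 cm/s.
11–14 s: v starts -70 cm/s; Δx = -70·3 + ½·11·3² = -160.5 cm; v ends -37 cm/s.
x(14) = -2 + Σ Δx = -383 cm.

-383 cm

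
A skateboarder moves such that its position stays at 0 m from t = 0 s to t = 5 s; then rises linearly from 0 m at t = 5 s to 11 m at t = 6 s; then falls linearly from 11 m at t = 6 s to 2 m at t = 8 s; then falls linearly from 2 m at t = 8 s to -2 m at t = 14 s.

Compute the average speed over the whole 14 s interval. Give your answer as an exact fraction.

12/7 m/s

Average speed = (total path length)/(elapsed time); on a piecewise-linear x-t graph the path length is Σ|Δx|.
0–5 s: |Δx| = |0 − 0| = 0 m
5–6 s: |Δx| = |11 − 0| = 11 m
6–8 s: |Δx| = |2 − 11| = 9 m
8–14 s: |Δx| = |-2 − 2| = 4 m
Total path = 24 m; average speed = 24/14 = 12/7 m/s.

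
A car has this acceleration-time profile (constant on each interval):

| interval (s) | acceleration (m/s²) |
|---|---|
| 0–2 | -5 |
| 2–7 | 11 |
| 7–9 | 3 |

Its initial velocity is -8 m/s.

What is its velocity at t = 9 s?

43 m/s

Δv equals the area under the a-t graph; then v = v₀ + Δv.
0–2 s: -5 × 2 = -10 m/s
2–7 s: 11 × 5 = 55 m/s
7–9 s: 3 × 2 = 6 m/s
Δv = 51 m/s, so v(9) = -8 + (51) = 43 m/s.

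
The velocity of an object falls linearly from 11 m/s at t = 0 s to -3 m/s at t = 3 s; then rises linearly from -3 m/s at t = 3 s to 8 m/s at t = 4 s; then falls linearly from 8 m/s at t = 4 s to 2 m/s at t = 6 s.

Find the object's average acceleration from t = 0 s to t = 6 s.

-1.5 m/s²

Average acceleration = Δv/Δt = (2 − 11)/(6 − 0) = -1.5 m/s².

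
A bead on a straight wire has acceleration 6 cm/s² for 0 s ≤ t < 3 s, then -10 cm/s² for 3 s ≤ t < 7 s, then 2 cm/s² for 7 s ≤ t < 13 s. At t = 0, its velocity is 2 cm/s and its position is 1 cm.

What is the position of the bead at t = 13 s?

-50 cm

On each constant-a segment, Δv = aΔt and Δx = v₀Δt + ½aΔt²; chain segment to segment.
0–3 s: v starts 2 cm/s; Δx = 2·3 + ½·6·3² = 33 cm; v ends 20 cm/s.
3–7 s: v starts 20 cm/s; Δx = 20·4 + ½·-10·4² = 0 cm; v ends -20 cm/s.
7–13 s: v starts -20 cm/s; Δx = -20·6 + ½·2·6² = -84 cm; v ends -8 cm/s.
x(13) = 1 + Σ Δx = -50 cm.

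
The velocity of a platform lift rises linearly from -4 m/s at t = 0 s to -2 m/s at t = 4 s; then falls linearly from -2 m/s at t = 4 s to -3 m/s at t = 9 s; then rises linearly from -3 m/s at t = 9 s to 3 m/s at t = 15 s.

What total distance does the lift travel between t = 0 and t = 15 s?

33.5 m

Total distance travelled is ∫|v| dt — sum the magnitudes of each area piece.
0–4 s: |½(-4 + -2)(4)| = 12 m
4–9 s: |½(-2 + -3)(5)| = 12.5 m
9–15 s: v = 0 at t = 12 s; triangle areas 4.5 + 4.5 = 9 m
Total distance = 33.5 m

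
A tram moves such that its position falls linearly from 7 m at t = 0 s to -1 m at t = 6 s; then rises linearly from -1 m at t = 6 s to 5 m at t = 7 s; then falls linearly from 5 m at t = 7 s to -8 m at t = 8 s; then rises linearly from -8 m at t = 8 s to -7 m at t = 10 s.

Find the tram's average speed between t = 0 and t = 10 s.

2.8 m/s

Average speed = (total path length)/(elapsed time); on a piecewise-linear x-t graph the path length is Σ|Δx|.
0–6 s: |Δx| = |-1 − 7| = 8 m
6–7 s: |Δx| = |5 − -1| = 6 m
7–8 s: |Δx| = |-8 − 5| = 13 m
8–10 s: |Δx| = |-7 − -8| = 1 m
Total path = 28 m; average speed = 28/10 = 2.8 m/s.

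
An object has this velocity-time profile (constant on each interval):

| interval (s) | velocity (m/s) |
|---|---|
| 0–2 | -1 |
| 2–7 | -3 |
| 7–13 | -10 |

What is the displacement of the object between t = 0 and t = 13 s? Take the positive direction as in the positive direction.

-77 m

Net displacement equals the area under the velocity-time graph (areas below the axis count negative).
0–2 s: -1 × 2 = -2 m
2–7 s: -3 × 5 = -15 m
7–13 s: -10 × 6 = -60 m
Net displacement = -77 m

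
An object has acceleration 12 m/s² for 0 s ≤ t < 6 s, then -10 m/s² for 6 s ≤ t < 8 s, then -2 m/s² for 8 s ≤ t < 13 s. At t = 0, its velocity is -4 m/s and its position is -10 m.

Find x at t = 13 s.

513 m

On each constant-a segment, Δv = aΔt and Δx = v₀Δt + ½aΔt²; chain segment to segment.
0–6 s: v starts -4 m/s; Δx = -4·6 + ½·12·6² = 192 m; v ends 68 m/s.
6–8 s: v starts 68 m/s; Δx = 68·2 + ½·-10·2² = 116 m; v ends 48 m/s.
8–13 s: v starts 48 m/s; Δx = 48·5 + ½·-2·5² = 215 m; v ends 38 m/s.
x(13) = -10 + Σ Δx = 513 m.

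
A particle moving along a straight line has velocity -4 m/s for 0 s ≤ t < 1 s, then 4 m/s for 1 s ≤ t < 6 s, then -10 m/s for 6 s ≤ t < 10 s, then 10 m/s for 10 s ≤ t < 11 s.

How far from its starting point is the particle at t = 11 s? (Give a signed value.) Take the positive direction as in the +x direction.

Net displacement equals the area under the velocity-time graph (areas below the axis count negative).
0–1 s: -4 × 1 = -4 m
1–6 s: 4 × 5 = 20 m
6–10 s: -10 × 4 = -40 m
10–11 s: 10 × 1 = 10 m
Net displacement = -14 m

-14 m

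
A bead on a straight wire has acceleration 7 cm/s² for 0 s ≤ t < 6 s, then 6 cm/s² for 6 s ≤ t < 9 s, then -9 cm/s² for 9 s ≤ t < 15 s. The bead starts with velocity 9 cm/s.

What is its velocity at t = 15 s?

Δv equals the area under the a-t graph; then v = v₀ + Δv.
0–6 s: 7 × 6 = 42 cm/s
6–9 s: 6 × 3 = 18 cm/s
9–15 s: -9 × 6 = -54 cm/s
Δv = 6 cm/s, so v(15) = 9 + (6) = 15 cm/s.

15 cm/s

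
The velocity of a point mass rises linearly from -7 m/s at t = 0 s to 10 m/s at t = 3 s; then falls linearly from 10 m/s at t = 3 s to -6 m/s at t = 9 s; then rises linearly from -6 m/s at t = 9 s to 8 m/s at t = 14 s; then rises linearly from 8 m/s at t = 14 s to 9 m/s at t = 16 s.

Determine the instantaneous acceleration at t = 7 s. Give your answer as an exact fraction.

-8/3 m/s²

Acceleration is the slope of the v-t graph on 3–9 s: (-6 − 10)/(9 − 3) = -8/3 m/s².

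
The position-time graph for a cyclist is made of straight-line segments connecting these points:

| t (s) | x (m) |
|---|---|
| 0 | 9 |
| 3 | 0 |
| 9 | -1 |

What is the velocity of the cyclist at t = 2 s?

Velocity is the slope of the x-t graph on 0–3 s: (0 − 9)/(3 − 0) = -3 m/s.

-3 m/s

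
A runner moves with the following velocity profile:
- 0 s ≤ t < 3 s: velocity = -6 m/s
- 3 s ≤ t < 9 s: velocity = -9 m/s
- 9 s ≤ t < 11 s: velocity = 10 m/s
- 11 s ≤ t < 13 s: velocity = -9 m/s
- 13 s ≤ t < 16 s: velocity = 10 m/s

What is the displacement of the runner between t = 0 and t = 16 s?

-40 m

Net displacement equals the area under the velocity-time graph (areas below the axis count negative).
0–3 s: -6 × 3 = -18 m
3–9 s: -9 × 6 = -54 m
9–11 s: 10 × 2 = 20 m
11–13 s: -9 × 2 = -18 m
13–16 s: 10 × 3 = 30 m
Net displacement = -40 m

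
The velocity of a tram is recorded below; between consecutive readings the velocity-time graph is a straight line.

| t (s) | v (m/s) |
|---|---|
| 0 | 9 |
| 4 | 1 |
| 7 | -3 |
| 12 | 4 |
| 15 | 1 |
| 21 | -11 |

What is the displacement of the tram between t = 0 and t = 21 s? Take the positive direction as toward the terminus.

Net displacement equals the area under the velocity-time graph (areas below the axis count negative).
0–4 s: ½(9 + 1)(4) = 20 m
4–7 s: ½(1 + -3)(3) = -3 m
7–12 s: ½(-3 + 4)(5) = 2.5 m
12–15 s: ½(4 + 1)(3) = 7.5 m
15–21 s: ½(1 + -11)(6) = -30 m
Net displacement = -3 m

-3 m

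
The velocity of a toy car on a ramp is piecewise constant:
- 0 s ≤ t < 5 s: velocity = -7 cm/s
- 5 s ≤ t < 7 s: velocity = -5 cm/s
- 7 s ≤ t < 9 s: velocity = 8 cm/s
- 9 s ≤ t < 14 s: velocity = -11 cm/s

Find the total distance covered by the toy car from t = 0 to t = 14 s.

Distance (not displacement) is the total path length: add the absolute areas under v-t.
0–5 s: |-7| × 5 = 35 cm
5–7 s: |-5| × 2 = 10 cm
7–9 s: |8| × 2 = 16 cm
9–14 s: |-11| × 5 = 55 cm
Total distance = 116 cm

116 cm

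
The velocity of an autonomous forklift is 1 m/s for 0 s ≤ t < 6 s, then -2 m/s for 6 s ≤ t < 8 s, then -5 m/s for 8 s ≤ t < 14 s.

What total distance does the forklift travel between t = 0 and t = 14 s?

Total distance travelled is ∫|v| dt — sum the magnitudes of each area piece.
0–6 s: |1| × 6 = 6 m
6–8 s: |-2| × 2 = 4 m
8–14 s: |-5| × 6 = 30 m
Total distance = 40 m

40 m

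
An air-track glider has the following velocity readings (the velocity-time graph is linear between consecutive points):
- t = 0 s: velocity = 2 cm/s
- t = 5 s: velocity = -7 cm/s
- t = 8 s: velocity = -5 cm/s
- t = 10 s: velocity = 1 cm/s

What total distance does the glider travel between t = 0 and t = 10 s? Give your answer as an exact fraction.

667/18 cm

Total distance travelled is ∫|v| dt — sum the magnitudes of each area piece.
0–5 s: v = 0 at t = 10/9 s; triangle areas 10/9 + 245/18 = 265/18 cm
5–8 s: |½(-7 + -5)(3)| = 18 cm
8–10 s: v = 0 at t = 29/3 s; triangle areas 25/6 + 1/6 = 13/3 cm
Total distance = 667/18 cm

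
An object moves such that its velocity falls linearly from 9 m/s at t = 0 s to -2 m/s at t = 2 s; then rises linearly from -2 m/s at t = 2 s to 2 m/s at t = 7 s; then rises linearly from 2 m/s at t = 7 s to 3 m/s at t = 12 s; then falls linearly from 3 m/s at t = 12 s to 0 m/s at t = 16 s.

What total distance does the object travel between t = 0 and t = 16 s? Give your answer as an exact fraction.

687/22 m

Distance (not displacement) is the total path length: add the absolute areas under v-t.
0–2 s: v = 0 at t = 18/11 s; triangle areas 81/11 + 4/11 = 85/11 m
2–7 s: v = 0 at t = 4.5 s; triangle areas 2.5 + 2.5 = 5 m
7–12 s: |½(2 + 3)(5)| = 12.5 m
12–16 s: |½(3 + 0)(4)| = 6 m
Total distance = 687/22 m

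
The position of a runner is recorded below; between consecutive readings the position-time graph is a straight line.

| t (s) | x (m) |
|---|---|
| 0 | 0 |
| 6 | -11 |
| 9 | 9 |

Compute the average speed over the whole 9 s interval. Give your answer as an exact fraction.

31/9 m/s

Average speed = (total path length)/(elapsed time); on a piecewise-linear x-t graph the path length is Σ|Δx|.
0–6 s: |Δx| = |-11 − 0| = 11 m
6–9 s: |Δx| = |9 − -11| = 20 m
Total path = 31 m; average speed = 31/9 = 31/9 m/s.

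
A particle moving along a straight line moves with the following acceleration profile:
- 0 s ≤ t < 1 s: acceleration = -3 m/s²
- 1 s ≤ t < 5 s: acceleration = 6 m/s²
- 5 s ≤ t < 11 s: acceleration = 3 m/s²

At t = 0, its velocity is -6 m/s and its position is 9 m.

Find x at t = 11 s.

On each constant-a segment, Δv = aΔt and Δx = v₀Δt + ½aΔt²; chain segment to segment.
0–1 s: v starts -6 m/s; Δx = -6·1 + ½·-3·1² = -7.5 m; v ends -9 m/s.
1–5 s: v starts -9 m/s; Δx = -9·4 + ½·6·4² = 12 m; v ends 15 m/s.
5–11 s: v starts 15 m/s; Δx = 15·6 + ½·3·6² = 144 m; v ends 33 m/s.
x(11) = 9 + Σ Δx = 157.5 m.

157.5 m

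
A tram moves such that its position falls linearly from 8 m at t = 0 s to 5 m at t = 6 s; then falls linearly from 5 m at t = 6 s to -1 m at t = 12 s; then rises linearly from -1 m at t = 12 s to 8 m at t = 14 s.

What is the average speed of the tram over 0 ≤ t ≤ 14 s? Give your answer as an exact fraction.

Average speed = (total path length)/(elapsed time); on a piecewise-linear x-t graph the path length is Σ|Δx|.
0–6 s: |Δx| = |5 − 8| = 3 m
6–12 s: |Δx| = |-1 − 5| = 6 m
12–14 s: |Δx| = |8 − -1| = 9 m
Total path = 18 m; average speed = 18/14 = 9/7 m/s.

9/7 m/s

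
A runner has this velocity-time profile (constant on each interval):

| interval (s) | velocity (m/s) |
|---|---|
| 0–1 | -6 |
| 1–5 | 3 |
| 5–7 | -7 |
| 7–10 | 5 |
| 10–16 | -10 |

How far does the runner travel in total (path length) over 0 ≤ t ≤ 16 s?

107 m

Total distance travelled is ∫|v| dt — sum the magnitudes of each area piece.
0–1 s: |-6| × 1 = 6 m
1–5 s: |3| × 4 = 12 m
5–7 s: |-7| × 2 = 14 m
7–10 s: |5| × 3 = 15 m
10–16 s: |-10| × 6 = 60 m
Total distance = 107 m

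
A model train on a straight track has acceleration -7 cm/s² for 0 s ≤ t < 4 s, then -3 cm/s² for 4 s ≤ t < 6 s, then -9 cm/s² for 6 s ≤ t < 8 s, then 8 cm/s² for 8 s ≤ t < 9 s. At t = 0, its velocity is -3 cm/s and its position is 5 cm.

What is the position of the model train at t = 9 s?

-274 cm

On each constant-a segment, Δv = aΔt and Δx = v₀Δt + ½aΔt²; chain segment to segment.
0–4 s: v starts -3 cm/s; Δx = -3·4 + ½·-7·4² = -68 cm; v ends -31 cm/s.
4–6 s: v starts -31 cm/s; Δx = -31·2 + ½·-3·2² = -68 cm; v ends -37 cm/s.
6–8 s: v starts -37 cm/s; Δx = -37·2 + ½·-9·2² = -92 cm; v ends -55 cm/s.
8–9 s: v starts -55 cm/s; Δx = -55·1 + ½·8·1² = -51 cm; v ends -47 cm/s.
x(9) = 5 + Σ Δx = -274 cm.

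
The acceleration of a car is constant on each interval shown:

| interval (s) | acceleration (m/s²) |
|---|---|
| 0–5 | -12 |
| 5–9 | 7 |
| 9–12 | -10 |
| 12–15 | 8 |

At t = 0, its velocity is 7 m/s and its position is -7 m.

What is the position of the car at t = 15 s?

-527 m

On each constant-a segment, Δv = aΔt and Δx = v₀Δt + ½aΔt²; chain segment to segment.
0–5 s: v starts 7 m/s; Δx = 7·5 + ½·-12·5² = -115 m; v ends -53 m/s.
5–9 s: v starts -53 m/s; Δx = -53·4 + ½·7·4² = -156 m; v ends -25 m/s.
9–12 s: v starts -25 m/s; Δx = -25·3 + ½·-10·3² = -120 m; v ends -55 m/s.
12–15 s: v starts -55 m/s; Δx = -55·3 + ½·8·3² = -129 m; v ends -31 m/s.
x(15) = -7 + Σ Δx = -527 m.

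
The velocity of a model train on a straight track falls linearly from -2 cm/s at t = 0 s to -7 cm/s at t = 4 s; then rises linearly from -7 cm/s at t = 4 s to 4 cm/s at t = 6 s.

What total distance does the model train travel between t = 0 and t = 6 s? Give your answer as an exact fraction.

263/11 cm

Distance (not displacement) is the total path length: add the absolute areas under v-t.
0–4 s: |½(-2 + -7)(4)| = 18 cm
4–6 s: v = 0 at t = 58/11 s; triangle areas 49/11 + 16/11 = 65/11 cm
Total distance = 263/11 cm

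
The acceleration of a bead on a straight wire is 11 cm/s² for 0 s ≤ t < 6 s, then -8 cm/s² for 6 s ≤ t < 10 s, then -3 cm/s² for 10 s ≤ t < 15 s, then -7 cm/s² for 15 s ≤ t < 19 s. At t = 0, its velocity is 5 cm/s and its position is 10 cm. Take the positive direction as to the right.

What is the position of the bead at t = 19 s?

On each constant-a segment, Δv = aΔt and Δx = v₀Δt + ½aΔt²; chain segment to segment.
0–6 s: v starts 5 cm/s; Δx = 5·6 + ½·11·6² = 228 cm; v ends 71 cm/s.
6–10 s: v starts 71 cm/s; Δx = 71·4 + ½·-8·4² = 220 cm; v ends 39 cm/s.
10–15 s: v starts 39 cm/s; Δx = 39·5 + ½·-3·5² = 157.5 cm; v ends 24 cm/s.
15–19 s: v starts 24 cm/s; Δx = 24·4 + ½·-7·4² = 40 cm; v ends -4 cm/s.
x(19) = 10 + Σ Δx = 655.5 cm.

655.5 cm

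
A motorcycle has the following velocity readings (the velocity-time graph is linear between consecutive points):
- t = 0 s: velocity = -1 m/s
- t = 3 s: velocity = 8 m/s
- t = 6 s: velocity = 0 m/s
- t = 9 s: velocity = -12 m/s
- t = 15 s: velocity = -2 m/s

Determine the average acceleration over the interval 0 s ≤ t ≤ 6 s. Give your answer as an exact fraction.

Average acceleration = Δv/Δt = (0 − -1)/(6 − 0) = 1/6 m/s².

1/6 m/s²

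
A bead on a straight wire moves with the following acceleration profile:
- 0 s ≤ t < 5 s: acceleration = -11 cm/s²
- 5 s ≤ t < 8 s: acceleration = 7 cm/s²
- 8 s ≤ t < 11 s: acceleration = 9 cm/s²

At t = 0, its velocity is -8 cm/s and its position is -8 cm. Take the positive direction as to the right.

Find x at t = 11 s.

On each constant-a segment, Δv = aΔt and Δx = v₀Δt + ½aΔt²; chain segment to segment.
0–5 s: v starts -8 cm/s; Δx = -8·5 + ½·-11·5² = -177.5 cm; v ends -63 cm/s.
5–8 s: v starts -63 cm/s; Δx = -63·3 + ½·7·3² = -157.5 cm; v ends -42 cm/s.
8–11 s: v starts -42 cm/s; Δx = -42·3 + ½·9·3² = -85.5 cm; v ends -15 cm/s.
x(11) = -8 + Σ Δx = -428.5 cm.

-428.5 cm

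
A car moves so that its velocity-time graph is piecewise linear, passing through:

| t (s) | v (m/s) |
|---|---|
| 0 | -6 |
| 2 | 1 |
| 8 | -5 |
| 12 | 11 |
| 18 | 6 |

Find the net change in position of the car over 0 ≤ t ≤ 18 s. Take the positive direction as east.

Net displacement equals the area under the velocity-time graph (areas below the axis count negative).
0–2 s: ½(-6 + 1)(2) = -5 m
2–8 s: ½(1 + -5)(6) = -12 m
8–12 s: ½(-5 + 11)(4) = 12 m
12–18 s: ½(11 + 6)(6) = 51 m
Net displacement = 46 m

46 m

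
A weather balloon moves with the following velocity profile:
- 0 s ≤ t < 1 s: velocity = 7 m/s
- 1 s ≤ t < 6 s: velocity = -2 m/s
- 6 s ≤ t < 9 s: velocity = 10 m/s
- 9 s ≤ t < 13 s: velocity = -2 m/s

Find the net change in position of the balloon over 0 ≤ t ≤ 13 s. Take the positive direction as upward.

19 m

Net displacement equals the area under the velocity-time graph (areas below the axis count negative).
0–1 s: 7 × 1 = 7 m
1–6 s: -2 × 5 = -10 m
6–9 s: 10 × 3 = 30 m
9–13 s: -2 × 4 = -8 m
Net displacement = 19 m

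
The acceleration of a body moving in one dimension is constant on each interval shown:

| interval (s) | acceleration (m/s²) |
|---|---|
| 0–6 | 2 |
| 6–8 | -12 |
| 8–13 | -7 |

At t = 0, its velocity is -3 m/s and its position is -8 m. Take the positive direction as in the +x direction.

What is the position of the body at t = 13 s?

-158.5 m

On each constant-a segment, Δv = aΔt and Δx = v₀Δt + ½aΔt²; chain segment to segment.
0–6 s: v starts -3 m/s; Δx = -3·6 + ½·2·6² = 18 m; v ends 9 m/s.
6–8 s: v starts 9 m/s; Δx = 9·2 + ½·-12·2² = -6 m; v ends -15 m/s.
8–13 s: v starts -15 m/s; Δx = -15·5 + ½·-7·5² = -162.5 m; v ends -50 m/s.
x(13) = -8 + Σ Δx = -158.5 m.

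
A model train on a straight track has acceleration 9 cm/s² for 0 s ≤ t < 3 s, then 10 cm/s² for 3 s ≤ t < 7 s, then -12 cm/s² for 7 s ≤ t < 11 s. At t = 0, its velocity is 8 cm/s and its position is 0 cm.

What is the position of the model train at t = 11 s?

On each constant-a segment, Δv = aΔt and Δx = v₀Δt + ½aΔt²; chain segment to segment.
0–3 s: v starts 8 cm/s; Δx = 8·3 + ½·9·3² = 64.5 cm; v ends 35 cm/s.
3–7 s: v starts 35 cm/s; Δx = 35·4 + ½·10·4² = 220 cm; v ends 75 cm/s.
7–11 s: v starts 75 cm/s; Δx = 75·4 + ½·-12·4² = 204 cm; v ends 27 cm/s.
x(11) = 0 + Σ Δx = 488.5 cm.

488.5 cm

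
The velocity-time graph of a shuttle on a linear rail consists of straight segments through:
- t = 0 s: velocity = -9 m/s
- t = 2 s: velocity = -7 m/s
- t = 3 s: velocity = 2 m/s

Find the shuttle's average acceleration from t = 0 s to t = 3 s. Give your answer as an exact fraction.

11/3 m/s²

Average acceleration = Δv/Δt = (2 − -9)/(3 − 0) = 11/3 m/s².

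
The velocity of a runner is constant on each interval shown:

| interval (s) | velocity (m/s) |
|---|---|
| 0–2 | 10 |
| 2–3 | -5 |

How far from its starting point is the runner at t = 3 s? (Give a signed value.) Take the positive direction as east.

Displacement is the signed area under the v-t curve.
0–2 s: 10 × 2 = 20 m
2–3 s: -5 × 1 = -5 m
Net displacement = 15 m

15 m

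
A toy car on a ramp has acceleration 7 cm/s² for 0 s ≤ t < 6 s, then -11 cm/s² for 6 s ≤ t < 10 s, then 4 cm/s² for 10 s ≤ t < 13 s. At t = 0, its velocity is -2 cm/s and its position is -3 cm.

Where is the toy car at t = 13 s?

On each constant-a segment, Δv = aΔt and Δx = v₀Δt + ½aΔt²; chain segment to segment.
0–6 s: v starts -2 cm/s; Δx = -2·6 + ½·7·6² = 114 cm; v ends 40 cm/s.
6–10 s: v starts 40 cm/s; Δx = 40·4 + ½·-11·4² = 72 cm; v ends -4 cm/s.
10–13 s: v starts -4 cm/s; Δx = -4·3 + ½·4·3² = 6 cm; v ends 8 cm/s.
x(13) = -3 + Σ Δx = 189 cm.

189 cm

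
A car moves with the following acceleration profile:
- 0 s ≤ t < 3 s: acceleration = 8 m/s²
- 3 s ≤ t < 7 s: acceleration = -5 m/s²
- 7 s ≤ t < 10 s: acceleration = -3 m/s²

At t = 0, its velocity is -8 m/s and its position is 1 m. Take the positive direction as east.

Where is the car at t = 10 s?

On each constant-a segment, Δv = aΔt and Δx = v₀Δt + ½aΔt²; chain segment to segment.
0–3 s: v starts -8 m/s; Δx = -8·3 + ½·8·3² = 12 m; v ends 16 m/s.
3–7 s: v starts 16 m/s; Δx = 16·4 + ½·-5·4² = 24 m; v ends -4 m/s.
7–10 s: v starts -4 m/s; Δx = -4·3 + ½·-3·3² = -25.5 m; v ends -13 m/s.
x(10) = 1 + Σ Δx = 11.5 m.

11.5 m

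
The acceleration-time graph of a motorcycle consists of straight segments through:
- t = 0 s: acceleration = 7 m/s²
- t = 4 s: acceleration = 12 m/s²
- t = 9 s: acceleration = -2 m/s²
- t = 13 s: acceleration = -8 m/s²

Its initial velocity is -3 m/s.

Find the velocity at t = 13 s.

Δv equals the area under the a-t graph; then v = v₀ + Δv.
0–4 s: ½(7 + 12)(4) = 38 m/s
4–9 s: ½(12 + -2)(5) = 25 m/s
9–13 s: ½(-2 + -8)(4) = -20 m/s
Δv = 43 m/s, so v(13) = -3 + (43) = 40 m/s.

40 m/s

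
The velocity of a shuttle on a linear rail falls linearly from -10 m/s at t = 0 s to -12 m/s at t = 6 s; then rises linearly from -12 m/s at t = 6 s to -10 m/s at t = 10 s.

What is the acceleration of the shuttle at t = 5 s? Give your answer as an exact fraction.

-1/3 m/s²

Acceleration is the slope of the v-t graph on 0–6 s: (-12 − -10)/(6 − 0) = -1/3 m/s².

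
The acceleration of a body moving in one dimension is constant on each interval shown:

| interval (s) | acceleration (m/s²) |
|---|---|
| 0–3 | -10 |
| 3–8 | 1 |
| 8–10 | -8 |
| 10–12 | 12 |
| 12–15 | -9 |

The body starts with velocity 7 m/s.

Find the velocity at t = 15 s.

-37 m/s

Δv equals the area under the a-t graph; then v = v₀ + Δv.
0–3 s: -10 × 3 = -30 m/s
3–8 s: 1 × 5 = 5 m/s
8–10 s: -8 × 2 = -16 m/s
10–12 s: 12 × 2 = 24 m/s
12–15 s: -9 × 3 = -27 m/s
Δv = -44 m/s, so v(15) = 7 + (-44) = -37 m/s.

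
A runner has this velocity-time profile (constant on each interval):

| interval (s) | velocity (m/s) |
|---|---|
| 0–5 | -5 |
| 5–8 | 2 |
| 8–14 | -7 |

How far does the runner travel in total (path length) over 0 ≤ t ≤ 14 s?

Distance (not displacement) is the total path length: add the absolute areas under v-t.
0–5 s: |-5| × 5 = 25 m
5–8 s: |2| × 3 = 6 m
8–14 s: |-7| × 6 = 42 m
Total distance = 73 m

73 m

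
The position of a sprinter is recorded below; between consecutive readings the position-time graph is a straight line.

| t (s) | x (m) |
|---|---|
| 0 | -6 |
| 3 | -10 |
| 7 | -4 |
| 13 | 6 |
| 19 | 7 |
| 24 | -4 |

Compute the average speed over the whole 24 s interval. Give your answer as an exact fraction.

Average speed = (total path length)/(elapsed time); on a piecewise-linear x-t graph the path length is Σ|Δx|.
0–3 s: |Δx| = |-10 − -6| = 4 m
3–7 s: |Δx| = |-4 − -10| = 6 m
7–13 s: |Δx| = |6 − -4| = 10 m
13–19 s: |Δx| = |7 − 6| = 1 m
19–24 s: |Δx| = |-4 − 7| = 11 m
Total path = 32 m; average speed = 32/24 = 4/3 m/s.

4/3 m/s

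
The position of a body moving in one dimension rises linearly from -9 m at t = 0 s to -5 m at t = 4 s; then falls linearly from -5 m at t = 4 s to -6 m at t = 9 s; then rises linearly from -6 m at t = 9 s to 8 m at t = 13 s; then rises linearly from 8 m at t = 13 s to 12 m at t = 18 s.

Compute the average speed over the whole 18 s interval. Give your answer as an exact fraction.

23/18 m/s

Average speed = (total path length)/(elapsed time); on a piecewise-linear x-t graph the path length is Σ|Δx|.
0–4 s: |Δx| = |-5 − -9| = 4 m
4–9 s: |Δx| = |-6 − -5| = 1 m
9–13 s: |Δx| = |8 − -6| = 14 m
13–18 s: |Δx| = |12 − 8| = 4 m
Total path = 23 m; average speed = 23/18 = 23/18 m/s.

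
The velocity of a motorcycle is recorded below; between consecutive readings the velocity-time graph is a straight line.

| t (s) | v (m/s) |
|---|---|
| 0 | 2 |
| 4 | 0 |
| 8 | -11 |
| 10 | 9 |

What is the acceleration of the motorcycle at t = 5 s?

-2.75 m/s²

Acceleration is the slope of the v-t graph on 4–8 s: (-11 − 0)/(8 − 4) = -2.75 m/s².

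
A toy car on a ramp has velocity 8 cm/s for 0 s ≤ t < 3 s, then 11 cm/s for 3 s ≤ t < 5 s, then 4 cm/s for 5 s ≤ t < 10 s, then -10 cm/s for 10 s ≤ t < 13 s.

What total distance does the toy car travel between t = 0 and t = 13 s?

Total distance travelled is ∫|v| dt — sum the magnitudes of each area piece.
0–3 s: |8| × 3 = 24 cm
3–5 s: |11| × 2 = 22 cm
5–10 s: |4| × 5 = 20 cm
10–13 s: |-10| × 3 = 30 cm
Total distance = 96 cm

96 cm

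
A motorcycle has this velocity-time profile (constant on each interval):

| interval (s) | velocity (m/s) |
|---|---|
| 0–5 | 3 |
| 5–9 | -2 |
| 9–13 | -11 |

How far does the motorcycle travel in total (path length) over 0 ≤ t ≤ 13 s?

67 m

Distance (not displacement) is the total path length: add the absolute areas under v-t.
0–5 s: |3| × 5 = 15 m
5–9 s: |-2| × 4 = 8 m
9–13 s: |-11| × 4 = 44 m
Total distance = 67 m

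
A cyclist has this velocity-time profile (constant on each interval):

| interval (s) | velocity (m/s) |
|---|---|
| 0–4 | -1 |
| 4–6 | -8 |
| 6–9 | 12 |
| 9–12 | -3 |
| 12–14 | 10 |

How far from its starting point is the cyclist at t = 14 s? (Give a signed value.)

27 m

Displacement is the signed area under the v-t curve.
0–4 s: -1 × 4 = -4 m
4–6 s: -8 × 2 = -16 m
6–9 s: 12 × 3 = 36 m
9–12 s: -3 × 3 = -9 m
12–14 s: 10 × 2 = 20 m
Net displacement = 27 m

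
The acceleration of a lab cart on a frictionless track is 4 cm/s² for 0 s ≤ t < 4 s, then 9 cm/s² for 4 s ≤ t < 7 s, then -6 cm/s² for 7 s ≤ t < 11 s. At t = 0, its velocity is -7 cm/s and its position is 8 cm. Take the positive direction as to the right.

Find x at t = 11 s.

175.5 cm

On each constant-a segment, Δv = aΔt and Δx = v₀Δt + ½aΔt²; chain segment to segment.
0–4 s: v starts -7 cm/s; Δx = -7·4 + ½·4·4² = 4 cm; v ends 9 cm/s.
4–7 s: v starts 9 cm/s; Δx = 9·3 + ½·9·3² = 67.5 cm; v ends 36 cm/s.
7–11 s: v starts 36 cm/s; Δx = 36·4 + ½·-6·4² = 96 cm; v ends 12 cm/s.
x(11) = 8 + Σ Δx = 175.5 cm.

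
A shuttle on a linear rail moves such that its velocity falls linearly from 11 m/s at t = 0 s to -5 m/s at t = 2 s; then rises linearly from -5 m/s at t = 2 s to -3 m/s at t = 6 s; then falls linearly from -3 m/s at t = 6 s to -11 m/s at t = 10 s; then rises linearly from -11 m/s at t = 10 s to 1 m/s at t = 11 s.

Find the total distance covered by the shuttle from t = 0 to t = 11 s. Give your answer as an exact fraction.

1397/24 m

Total distance travelled is ∫|v| dt — sum the magnitudes of each area piece.
0–2 s: v = 0 at t = 1.375 s; triangle areas 7.5625 + 1.5625 = 9.125 m
2–6 s: |½(-5 + -3)(4)| = 16 m
6–10 s: |½(-3 + -11)(4)| = 28 m
10–11 s: v = 0 at t = 131/12 s; triangle areas 121/24 + 1/24 = 61/12 m
Total distance = 1397/24 m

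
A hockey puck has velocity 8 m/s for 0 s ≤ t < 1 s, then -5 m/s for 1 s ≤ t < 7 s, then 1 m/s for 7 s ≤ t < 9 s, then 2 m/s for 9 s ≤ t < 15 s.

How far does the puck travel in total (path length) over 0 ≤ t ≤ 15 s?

52 m

Total distance travelled is ∫|v| dt — sum the magnitudes of each area piece.
0–1 s: |8| × 1 = 8 m
1–7 s: |-5| × 6 = 30 m
7–9 s: |1| × 2 = 2 m
9–15 s: |2| × 6 = 12 m
Total distance = 52 m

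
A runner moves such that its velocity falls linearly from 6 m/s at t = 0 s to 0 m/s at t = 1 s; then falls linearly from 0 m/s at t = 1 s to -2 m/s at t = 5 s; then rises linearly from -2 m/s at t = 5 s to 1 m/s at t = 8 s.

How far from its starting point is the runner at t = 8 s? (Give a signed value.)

-2.5 m

Displacement is the signed area under the v-t curve.
0–1 s: ½(6 + 0)(1) = 3 m
1–5 s: ½(0 + -2)(4) = -4 m
5–8 s: ½(-2 + 1)(3) = -1.5 m
Net displacement = -2.5 m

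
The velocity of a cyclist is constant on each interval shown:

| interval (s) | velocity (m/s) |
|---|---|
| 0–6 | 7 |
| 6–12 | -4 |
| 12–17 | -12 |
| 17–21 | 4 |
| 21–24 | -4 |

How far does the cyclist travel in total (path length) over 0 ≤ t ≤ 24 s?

Total distance travelled is ∫|v| dt — sum the magnitudes of each area piece.
0–6 s: |7| × 6 = 42 m
6–12 s: |-4| × 6 = 24 m
12–17 s: |-12| × 5 = 60 m
17–21 s: |4| × 4 = 16 m
21–24 s: |-4| × 3 = 12 m
Total distance = 154 m

154 m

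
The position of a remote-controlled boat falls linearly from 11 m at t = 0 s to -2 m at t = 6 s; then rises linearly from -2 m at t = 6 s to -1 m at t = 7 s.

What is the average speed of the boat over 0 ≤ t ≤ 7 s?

2 m/s

Average speed = (total path length)/(elapsed time); on a piecewise-linear x-t graph the path length is Σ|Δx|.
0–6 s: |Δx| = |-2 − 11| = 13 m
6–7 s: |Δx| = |-1 − -2| = 1 m
Total path = 14 m; average speed = 14/7 = 2 m/s.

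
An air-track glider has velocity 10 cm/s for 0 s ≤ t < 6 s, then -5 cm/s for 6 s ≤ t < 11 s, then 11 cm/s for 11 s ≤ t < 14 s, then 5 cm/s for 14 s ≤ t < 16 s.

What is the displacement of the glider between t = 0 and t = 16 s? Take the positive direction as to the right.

78 cm

Net displacement equals the area under the velocity-time graph (areas below the axis count negative).
0–6 s: 10 × 6 = 60 cm
6–11 s: -5 × 5 = -25 cm
11–14 s: 11 × 3 = 33 cm
14–16 s: 5 × 2 = 10 cm
Net displacement = 78 cm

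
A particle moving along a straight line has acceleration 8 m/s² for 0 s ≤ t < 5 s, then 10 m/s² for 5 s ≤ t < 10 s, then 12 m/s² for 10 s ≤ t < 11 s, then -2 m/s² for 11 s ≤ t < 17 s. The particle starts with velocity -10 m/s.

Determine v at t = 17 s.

80 m/s

Δv equals the area under the a-t graph; then v = v₀ + Δv.
0–5 s: 8 × 5 = 40 m/s
5–10 s: 10 × 5 = 50 m/s
10–11 s: 12 × 1 = 12 m/s
11–17 s: -2 × 6 = -12 m/s
Δv = 90 m/s, so v(17) = -10 + (90) = 80 m/s.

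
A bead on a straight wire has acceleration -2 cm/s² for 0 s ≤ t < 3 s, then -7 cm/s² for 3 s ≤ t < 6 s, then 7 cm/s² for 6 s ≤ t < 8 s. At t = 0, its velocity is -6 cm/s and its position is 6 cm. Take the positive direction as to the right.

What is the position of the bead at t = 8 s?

-140.5 cm

On each constant-a segment, Δv = aΔt and Δx = v₀Δt + ½aΔt²; chain segment to segment.
0–3 s: v starts -6 cm/s; Δx = -6·3 + ½·-2·3² = -27 cm; v ends -12 cm/s.
3–6 s: v starts -12 cm/s; Δx = -12·3 + ½·-7·3² = -67.5 cm; v ends -33 cm/s.
6–8 s: v starts -33 cm/s; Δx = -33·2 + ½·7·2² = -52 cm; v ends -19 cm/s.
x(8) = 6 + Σ Δx = -140.5 cm.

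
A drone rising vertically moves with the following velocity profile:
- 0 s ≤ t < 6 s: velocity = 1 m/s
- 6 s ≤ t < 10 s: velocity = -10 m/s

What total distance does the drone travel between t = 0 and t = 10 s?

46 m

Distance (not displacement) is the total path length: add the absolute areas under v-t.
0–6 s: |1| × 6 = 6 m
6–10 s: |-10| × 4 = 40 m
Total distance = 46 m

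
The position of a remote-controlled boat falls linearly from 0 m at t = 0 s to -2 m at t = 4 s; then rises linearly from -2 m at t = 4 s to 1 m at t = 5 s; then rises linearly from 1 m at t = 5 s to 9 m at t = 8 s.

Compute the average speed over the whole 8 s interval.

Average speed = (total path length)/(elapsed time); on a piecewise-linear x-t graph the path length is Σ|Δx|.
0–4 s: |Δx| = |-2 − 0| = 2 m
4–5 s: |Δx| = |1 − -2| = 3 m
5–8 s: |Δx| = |9 − 1| = 8 m
Total path = 13 m; average speed = 13/8 = 1.625 m/s.

1.625 m/s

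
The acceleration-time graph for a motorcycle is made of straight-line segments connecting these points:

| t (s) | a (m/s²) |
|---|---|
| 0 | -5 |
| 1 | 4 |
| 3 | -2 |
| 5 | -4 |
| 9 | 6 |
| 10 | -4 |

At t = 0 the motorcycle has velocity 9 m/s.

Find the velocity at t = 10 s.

Δv equals the area under the a-t graph; then v = v₀ + Δv.
0–1 s: ½(-5 + 4)(1) = -0.5 m/s
1–3 s: ½(4 + -2)(2) = 2 m/s
3–5 s: ½(-2 + -4)(2) = -6 m/s
5–9 s: ½(-4 + 6)(4) = 4 m/s
9–10 s: ½(6 + -4)(1) = 1 m/s
Δv = 0.5 m/s, so v(10) = 9 + (0.5) = 9.5 m/s.

9.5 m/s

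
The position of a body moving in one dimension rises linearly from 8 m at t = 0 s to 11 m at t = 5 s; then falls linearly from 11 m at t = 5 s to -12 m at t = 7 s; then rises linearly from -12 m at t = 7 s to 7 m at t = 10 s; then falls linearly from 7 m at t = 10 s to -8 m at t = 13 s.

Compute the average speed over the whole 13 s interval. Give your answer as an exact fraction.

Average speed = (total path length)/(elapsed time); on a piecewise-linear x-t graph the path length is Σ|Δx|.
0–5 s: |Δx| = |11 − 8| = 3 m
5–7 s: |Δx| = |-12 − 11| = 23 m
7–10 s: |Δx| = |7 − -12| = 19 m
10–13 s: |Δx| = |-8 − 7| = 15 m
Total path = 60 m; average speed = 60/13 = 60/13 m/s.

60/13 m/s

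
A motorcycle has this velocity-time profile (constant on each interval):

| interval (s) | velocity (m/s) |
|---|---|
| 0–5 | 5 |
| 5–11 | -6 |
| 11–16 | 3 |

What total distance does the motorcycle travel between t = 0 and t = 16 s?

Total distance travelled is ∫|v| dt — sum the magnitudes of each area piece.
0–5 s: |5| × 5 = 25 m
5–11 s: |-6| × 6 = 36 m
11–16 s: |3| × 5 = 15 m
Total distance = 76 m

76 m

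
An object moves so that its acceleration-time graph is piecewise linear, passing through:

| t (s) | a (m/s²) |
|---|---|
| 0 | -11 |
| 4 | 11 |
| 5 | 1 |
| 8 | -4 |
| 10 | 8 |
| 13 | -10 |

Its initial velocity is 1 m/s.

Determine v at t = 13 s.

3.5 m/s

Δv equals the area under the a-t graph; then v = v₀ + Δv.
0–4 s: ½(-11 + 11)(4) = 0 m/s
4–5 s: ½(11 + 1)(1) = 6 m/s
5–8 s: ½(1 + -4)(3) = -4.5 m/s
8–10 s: ½(-4 + 8)(2) = 4 m/s
10–13 s: ½(8 + -10)(3) = -3 m/s
Δv = 2.5 m/s, so v(13) = 1 + (2.5) = 3.5 m/s.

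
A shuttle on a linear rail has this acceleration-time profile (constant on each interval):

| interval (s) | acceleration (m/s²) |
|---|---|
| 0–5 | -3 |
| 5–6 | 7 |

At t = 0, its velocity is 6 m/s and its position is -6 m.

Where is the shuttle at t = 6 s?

On each constant-a segment, Δv = aΔt and Δx = v₀Δt + ½aΔt²; chain segment to segment.
0–5 s: v starts 6 m/s; Δx = 6·5 + ½·-3·5² = -7.5 m; v ends -9 m/s.
5–6 s: v starts -9 m/s; Δx = -9·1 + ½·7·1² = -5.5 m; v ends -2 m/s.
x(6) = -6 + Σ Δx = -19 m.

-19 m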